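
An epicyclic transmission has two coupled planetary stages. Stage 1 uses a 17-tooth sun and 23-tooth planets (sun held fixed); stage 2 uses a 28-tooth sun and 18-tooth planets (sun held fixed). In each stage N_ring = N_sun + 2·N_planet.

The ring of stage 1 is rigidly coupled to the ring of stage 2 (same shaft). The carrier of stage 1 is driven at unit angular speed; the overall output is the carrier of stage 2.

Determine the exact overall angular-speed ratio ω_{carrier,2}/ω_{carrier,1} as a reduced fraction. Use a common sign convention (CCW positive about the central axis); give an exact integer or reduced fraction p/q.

1280/1449

Stage 1: N_ring = 17 + 2·23 = 63
Stage 1: 17(ω_s−ω_c) = −63(ω_r−ω_c),  ω_s=0, ω_c=1
Stage 1: ω_r = 1 − (17/63)(0−1) = 80/63
  ⇒ ω_r¹/ω_c¹ = 80/63
Stage 2: N_ring = 28 + 2·18 = 64
Stage 2: 28(ω_s−ω_c) = −64(ω_r−ω_c),  ω_s=0, ω_r=1
Stage 2: 28(0−ω_c) = −64(1−ω_c)  ⇒  92ω_c = 64  ⇒  ω_c = 16/23
  ⇒ ω_c²/ω_r² = 16/23
Coupling ω_r² = ω_r¹ ⇒ overall = 80/63 × 16/23 = 1280/1449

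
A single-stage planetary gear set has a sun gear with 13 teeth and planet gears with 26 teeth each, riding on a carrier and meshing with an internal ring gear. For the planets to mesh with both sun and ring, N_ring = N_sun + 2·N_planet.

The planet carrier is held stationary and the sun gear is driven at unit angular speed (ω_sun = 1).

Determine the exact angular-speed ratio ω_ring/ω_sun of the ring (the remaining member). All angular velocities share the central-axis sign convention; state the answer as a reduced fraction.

-1/5

N_ring = 13 + 2·26 = 65
13(ω_s−ω_c) = −65(ω_r−ω_c),  ω_c=0, ω_s=1
ω_r = 0 − (13/65)(1−0) = -1/5
ω_r/ω_s = -1/5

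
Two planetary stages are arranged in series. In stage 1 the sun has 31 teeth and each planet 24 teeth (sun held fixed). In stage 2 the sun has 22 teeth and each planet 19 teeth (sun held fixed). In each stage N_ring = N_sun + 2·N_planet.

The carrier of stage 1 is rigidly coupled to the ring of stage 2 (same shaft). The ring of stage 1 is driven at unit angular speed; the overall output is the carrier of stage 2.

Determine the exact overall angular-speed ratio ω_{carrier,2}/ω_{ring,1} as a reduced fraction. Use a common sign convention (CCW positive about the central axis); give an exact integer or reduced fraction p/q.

237/451

Stage 1: N_ring = 31 + 2·24 = 79
Stage 1: 31(ω_s−ω_c) = −79(ω_r−ω_c),  ω_s=0, ω_r=1
Stage 1: 31(0−ω_c) = −79(1−ω_c)  ⇒  110ω_c = 79  ⇒  ω_c = 79/110
  ⇒ ω_c¹/ω_r¹ = 79/110
Stage 2: N_ring = 22 + 2·19 = 60
Stage 2: 22(ω_s−ω_c) = −60(ω_r−ω_c),  ω_s=0, ω_r=1
Stage 2: 22(0−ω_c) = −60(1−ω_c)  ⇒  82ω_c = 60  ⇒  ω_c = 30/41
  ⇒ ω_c²/ω_r² = 30/41
Coupling ω_r² = ω_c¹ ⇒ overall = 79/110 × 30/41 = 237/451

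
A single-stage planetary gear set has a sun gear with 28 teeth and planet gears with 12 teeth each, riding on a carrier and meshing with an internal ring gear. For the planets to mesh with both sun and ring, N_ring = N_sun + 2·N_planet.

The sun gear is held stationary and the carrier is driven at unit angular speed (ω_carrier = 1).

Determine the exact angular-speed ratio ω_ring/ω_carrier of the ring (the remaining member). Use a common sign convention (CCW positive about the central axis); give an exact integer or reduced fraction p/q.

N_ring = 28 + 2·12 = 52
28(ω_s−ω_c) = −52(ω_r−ω_c),  ω_s=0, ω_c=1
ω_r = 1 − (28/52)(0−1) = 20/13
ω_r/ω_c = 20/13

20/13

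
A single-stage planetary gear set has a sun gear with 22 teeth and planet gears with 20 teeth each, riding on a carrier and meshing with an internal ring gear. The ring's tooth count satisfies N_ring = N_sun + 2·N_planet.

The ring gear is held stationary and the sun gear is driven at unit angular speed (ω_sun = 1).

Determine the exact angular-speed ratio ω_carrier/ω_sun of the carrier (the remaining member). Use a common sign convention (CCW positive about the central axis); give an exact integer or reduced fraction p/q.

N_ring = 22 + 2·20 = 62
22(ω_s−ω_c) = −62(ω_r−ω_c),  ω_r=0, ω_s=1
22(1−ω_c) = −62(0−ω_c)  ⇒  84ω_c = 22  ⇒  ω_c = 11/42
ω_c/ω_s = 11/42

11/42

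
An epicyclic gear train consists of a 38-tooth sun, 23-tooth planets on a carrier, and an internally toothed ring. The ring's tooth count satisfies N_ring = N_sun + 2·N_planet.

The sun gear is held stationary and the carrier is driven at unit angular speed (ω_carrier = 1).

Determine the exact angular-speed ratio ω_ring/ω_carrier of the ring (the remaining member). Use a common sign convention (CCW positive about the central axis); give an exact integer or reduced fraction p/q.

N_ring = 38 + 2·23 = 84
38(ω_s−ω_c) = −84(ω_r−ω_c),  ω_s=0, ω_c=1
ω_r = 1 − (38/84)(0−1) = 61/42
ω_r/ω_c = 61/42

61/42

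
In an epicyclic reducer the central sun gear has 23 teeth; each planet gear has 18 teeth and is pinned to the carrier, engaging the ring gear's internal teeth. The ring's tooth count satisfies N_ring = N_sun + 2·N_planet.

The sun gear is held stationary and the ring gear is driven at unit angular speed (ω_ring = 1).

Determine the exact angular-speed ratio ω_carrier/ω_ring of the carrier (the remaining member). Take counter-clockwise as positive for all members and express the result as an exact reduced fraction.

N_ring = 23 + 2·18 = 59
23(ω_s−ω_c) = −59(ω_r−ω_c),  ω_s=0, ω_r=1
23(0−ω_c) = −59(1−ω_c)  ⇒  82ω_c = 59  ⇒  ω_c = 59/82
ω_c/ω_r = 59/82

59/82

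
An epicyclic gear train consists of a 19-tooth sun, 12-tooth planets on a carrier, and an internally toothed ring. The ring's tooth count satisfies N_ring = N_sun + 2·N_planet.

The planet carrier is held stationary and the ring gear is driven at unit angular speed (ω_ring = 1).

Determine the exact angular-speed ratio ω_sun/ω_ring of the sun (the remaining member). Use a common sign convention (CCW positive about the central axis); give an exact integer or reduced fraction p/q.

-43/19

N_ring = 19 + 2·12 = 43
19(ω_s−ω_c) = −43(ω_r−ω_c),  ω_c=0, ω_r=1
ω_s = 0 − (43/19)(1−0) = -43/19
ω_s/ω_r = -43/19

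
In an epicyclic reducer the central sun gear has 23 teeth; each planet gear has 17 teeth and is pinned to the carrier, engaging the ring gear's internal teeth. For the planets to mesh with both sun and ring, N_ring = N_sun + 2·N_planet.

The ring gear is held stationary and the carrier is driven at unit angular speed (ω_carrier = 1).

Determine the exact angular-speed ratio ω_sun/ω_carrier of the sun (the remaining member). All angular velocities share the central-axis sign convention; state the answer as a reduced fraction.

N_ring = 23 + 2·17 = 57
23(ω_s−ω_c) = −57(ω_r−ω_c),  ω_r=0, ω_c=1
ω_s = 1 − (57/23)(0−1) = 80/23
ω_s/ω_c = 80/23

80/23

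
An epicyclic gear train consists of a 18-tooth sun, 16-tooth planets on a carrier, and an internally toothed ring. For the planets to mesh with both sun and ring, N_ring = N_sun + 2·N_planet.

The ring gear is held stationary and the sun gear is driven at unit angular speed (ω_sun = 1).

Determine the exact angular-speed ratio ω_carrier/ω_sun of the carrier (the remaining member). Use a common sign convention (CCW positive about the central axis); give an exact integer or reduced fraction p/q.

9/34

N_ring = 18 + 2·16 = 50
18(ω_s−ω_c) = −50(ω_r−ω_c),  ω_r=0, ω_s=1
18(1−ω_c) = −50(0−ω_c)  ⇒  68ω_c = 18  ⇒  ω_c = 9/34
ω_c/ω_s = 9/34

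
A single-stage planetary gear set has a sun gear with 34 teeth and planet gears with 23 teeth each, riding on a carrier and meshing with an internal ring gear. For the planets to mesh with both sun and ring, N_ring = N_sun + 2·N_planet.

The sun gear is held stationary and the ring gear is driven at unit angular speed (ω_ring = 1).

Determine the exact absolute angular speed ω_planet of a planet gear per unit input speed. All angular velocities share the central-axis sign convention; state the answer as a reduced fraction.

40/23

N_ring = 34 + 2·23 = 80
34(ω_s−ω_c) = −80(ω_r−ω_c),  ω_s=0, ω_r=1
34(0−ω_c) = −80(1−ω_c)  ⇒  114ω_c = 80  ⇒  ω_c = 40/57
sun–planet: 34·(0−40/57) = −23·(ω_p−ω_c)  ⇒  ω_p−ω_c = −(34/23)·(-40/57) = 1360/1311
ω_p = 40/57 + 1360/1311 = 40/23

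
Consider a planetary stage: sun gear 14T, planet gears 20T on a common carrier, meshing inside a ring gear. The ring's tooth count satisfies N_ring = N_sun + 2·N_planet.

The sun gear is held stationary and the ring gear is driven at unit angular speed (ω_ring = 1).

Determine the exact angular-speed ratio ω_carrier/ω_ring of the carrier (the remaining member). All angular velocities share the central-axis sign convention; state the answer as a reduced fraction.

27/34

N_ring = 14 + 2·20 = 54
14(ω_s−ω_c) = −54(ω_r−ω_c),  ω_s=0, ω_r=1
14(0−ω_c) = −54(1−ω_c)  ⇒  68ω_c = 54  ⇒  ω_c = 27/34
ω_c/ω_r = 27/34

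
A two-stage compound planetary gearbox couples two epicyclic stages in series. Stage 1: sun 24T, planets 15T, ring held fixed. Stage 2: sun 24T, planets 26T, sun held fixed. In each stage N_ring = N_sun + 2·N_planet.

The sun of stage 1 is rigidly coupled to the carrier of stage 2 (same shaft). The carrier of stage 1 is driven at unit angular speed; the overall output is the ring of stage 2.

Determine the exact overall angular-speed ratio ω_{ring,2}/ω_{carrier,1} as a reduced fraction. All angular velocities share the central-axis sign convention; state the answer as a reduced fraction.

325/76

Stage 1: N_ring = 24 + 2·15 = 54
Stage 1: 24(ω_s−ω_c) = −54(ω_r−ω_c),  ω_r=0, ω_c=1
Stage 1: ω_s = 1 − (54/24)(0−1) = 13/4
  ⇒ ω_s¹/ω_c¹ = 13/4
Stage 2: N_ring = 24 + 2·26 = 76
Stage 2: 24(ω_s−ω_c) = −76(ω_r−ω_c),  ω_s=0, ω_c=1
Stage 2: ω_r = 1 − (24/76)(0−1) = 25/19
  ⇒ ω_r²/ω_c² = 25/19
Coupling ω_c² = ω_s¹ ⇒ overall = 13/4 × 25/19 = 325/76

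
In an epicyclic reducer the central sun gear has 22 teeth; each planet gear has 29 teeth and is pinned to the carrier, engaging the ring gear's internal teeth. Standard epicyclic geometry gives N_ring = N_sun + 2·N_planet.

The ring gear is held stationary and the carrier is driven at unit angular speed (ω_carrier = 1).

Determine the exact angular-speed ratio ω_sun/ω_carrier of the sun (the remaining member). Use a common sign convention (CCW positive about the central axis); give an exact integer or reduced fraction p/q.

51/11

N_ring = 22 + 2·29 = 80
22(ω_s−ω_c) = −80(ω_r−ω_c),  ω_r=0, ω_c=1
ω_s = 1 − (80/22)(0−1) = 51/11
ω_s/ω_c = 51/11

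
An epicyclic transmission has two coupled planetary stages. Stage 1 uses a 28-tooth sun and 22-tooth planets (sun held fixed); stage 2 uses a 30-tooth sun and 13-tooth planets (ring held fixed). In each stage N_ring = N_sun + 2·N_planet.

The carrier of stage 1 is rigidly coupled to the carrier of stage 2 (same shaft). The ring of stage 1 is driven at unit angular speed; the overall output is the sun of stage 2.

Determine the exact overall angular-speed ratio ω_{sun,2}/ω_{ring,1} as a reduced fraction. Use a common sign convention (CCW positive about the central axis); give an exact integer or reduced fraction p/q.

Stage 1: N_ring = 28 + 2·22 = 72
Stage 1: 28(ω_s−ω_c) = −72(ω_r−ω_c),  ω_s=0, ω_r=1
Stage 1: 28(0−ω_c) = −72(1−ω_c)  ⇒  100ω_c = 72  ⇒  ω_c = 18/25
  ⇒ ω_c¹/ω_r¹ = 18/25
Stage 2: N_ring = 30 + 2·13 = 56
Stage 2: 30(ω_s−ω_c) = −56(ω_r−ω_c),  ω_r=0, ω_c=1
Stage 2: ω_s = 1 − (56/30)(0−1) = 43/15
  ⇒ ω_s²/ω_c² = 43/15
Coupling ω_c² = ω_c¹ ⇒ overall = 18/25 × 43/15 = 258/125

258/125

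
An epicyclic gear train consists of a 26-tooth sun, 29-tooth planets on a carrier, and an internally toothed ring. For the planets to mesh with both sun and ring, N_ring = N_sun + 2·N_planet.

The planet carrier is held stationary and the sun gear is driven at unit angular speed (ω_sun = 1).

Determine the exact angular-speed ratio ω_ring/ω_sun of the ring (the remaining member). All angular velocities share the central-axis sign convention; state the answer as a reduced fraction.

-13/42

N_ring = 26 + 2·29 = 84
26(ω_s−ω_c) = −84(ω_r−ω_c),  ω_c=0, ω_s=1
ω_r = 0 − (26/84)(1−0) = -13/42
ω_r/ω_s = -13/42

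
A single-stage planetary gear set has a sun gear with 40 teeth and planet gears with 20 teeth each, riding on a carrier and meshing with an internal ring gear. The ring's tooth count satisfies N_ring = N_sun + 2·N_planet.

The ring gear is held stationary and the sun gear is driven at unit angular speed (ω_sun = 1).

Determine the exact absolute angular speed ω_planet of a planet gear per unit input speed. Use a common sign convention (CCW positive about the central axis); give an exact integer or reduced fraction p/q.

N_ring = 40 + 2·20 = 80
40(ω_s−ω_c) = −80(ω_r−ω_c),  ω_r=0, ω_s=1
40(1−ω_c) = −80(0−ω_c)  ⇒  120ω_c = 40  ⇒  ω_c = 1/3
sun–planet: 40·(1−1/3) = −20·(ω_p−ω_c)  ⇒  ω_p−ω_c = −(40/20)·(2/3) = -4/3
ω_p = 1/3 − 4/3 = -1

-1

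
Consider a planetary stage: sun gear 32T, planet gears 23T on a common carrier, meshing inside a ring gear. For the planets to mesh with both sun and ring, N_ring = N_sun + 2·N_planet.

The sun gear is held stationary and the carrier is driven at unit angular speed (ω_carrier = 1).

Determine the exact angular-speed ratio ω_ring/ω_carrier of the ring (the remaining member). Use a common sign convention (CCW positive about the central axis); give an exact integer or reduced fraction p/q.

N_ring = 32 + 2·23 = 78
32(ω_s−ω_c) = −78(ω_r−ω_c),  ω_s=0, ω_c=1
ω_r = 1 − (32/78)(0−1) = 55/39
ω_r/ω_c = 55/39

55/39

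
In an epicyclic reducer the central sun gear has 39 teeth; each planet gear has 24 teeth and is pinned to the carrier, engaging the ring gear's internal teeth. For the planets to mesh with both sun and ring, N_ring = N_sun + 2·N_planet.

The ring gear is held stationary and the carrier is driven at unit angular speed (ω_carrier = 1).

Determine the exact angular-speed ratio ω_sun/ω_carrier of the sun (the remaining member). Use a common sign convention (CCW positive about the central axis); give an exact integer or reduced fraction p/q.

N_ring = 39 + 2·24 = 87
39(ω_s−ω_c) = −87(ω_r−ω_c),  ω_r=0, ω_c=1
ω_s = 1 − (87/39)(0−1) = 42/13
ω_s/ω_c = 42/13

42/13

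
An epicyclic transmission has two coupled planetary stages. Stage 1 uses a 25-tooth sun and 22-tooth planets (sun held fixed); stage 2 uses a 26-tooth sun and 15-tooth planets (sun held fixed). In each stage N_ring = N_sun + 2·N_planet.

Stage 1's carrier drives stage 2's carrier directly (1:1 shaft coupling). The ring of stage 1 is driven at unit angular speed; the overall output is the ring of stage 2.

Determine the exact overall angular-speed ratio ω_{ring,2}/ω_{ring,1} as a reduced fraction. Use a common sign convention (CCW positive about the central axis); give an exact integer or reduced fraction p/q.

2829/2632

Stage 1: N_ring = 25 + 2·22 = 69
Stage 1: 25(ω_s−ω_c) = −69(ω_r−ω_c),  ω_s=0, ω_r=1
Stage 1: 25(0−ω_c) = −69(1−ω_c)  ⇒  94ω_c = 69  ⇒  ω_c = 69/94
  ⇒ ω_c¹/ω_r¹ = 69/94
Stage 2: N_ring = 26 + 2·15 = 56
Stage 2: 26(ω_s−ω_c) = −56(ω_r−ω_c),  ω_s=0, ω_c=1
Stage 2: ω_r = 1 − (26/56)(0−1) = 41/28
  ⇒ ω_r²/ω_c² = 41/28
Coupling ω_c² = ω_c¹ ⇒ overall = 69/94 × 41/28 = 2829/2632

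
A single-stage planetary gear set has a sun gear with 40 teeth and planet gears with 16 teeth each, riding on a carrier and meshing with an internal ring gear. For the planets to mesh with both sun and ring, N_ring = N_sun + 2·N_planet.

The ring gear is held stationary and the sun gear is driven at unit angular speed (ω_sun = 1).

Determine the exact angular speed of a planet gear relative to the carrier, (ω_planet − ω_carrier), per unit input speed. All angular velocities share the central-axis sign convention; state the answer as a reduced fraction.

-45/28

N_ring = 40 + 2·16 = 72
40(ω_s−ω_c) = −72(ω_r−ω_c),  ω_r=0, ω_s=1
40(1−ω_c) = −72(0−ω_c)  ⇒  112ω_c = 40  ⇒  ω_c = 5/14
sun–planet: 40·(1−5/14) = −16·(ω_p−ω_c)  ⇒  ω_p−ω_c = −(40/16)·(9/14) = -45/28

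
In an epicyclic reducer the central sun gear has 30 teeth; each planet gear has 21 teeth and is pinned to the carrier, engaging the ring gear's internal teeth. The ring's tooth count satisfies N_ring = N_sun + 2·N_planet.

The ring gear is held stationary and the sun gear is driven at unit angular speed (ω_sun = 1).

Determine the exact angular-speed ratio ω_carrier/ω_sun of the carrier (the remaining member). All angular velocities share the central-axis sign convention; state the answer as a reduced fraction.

N_ring = 30 + 2·21 = 72
30(ω_s−ω_c) = −72(ω_r−ω_c),  ω_r=0, ω_s=1
30(1−ω_c) = −72(0−ω_c)  ⇒  102ω_c = 30  ⇒  ω_c = 5/17
ω_c/ω_s = 5/17

5/17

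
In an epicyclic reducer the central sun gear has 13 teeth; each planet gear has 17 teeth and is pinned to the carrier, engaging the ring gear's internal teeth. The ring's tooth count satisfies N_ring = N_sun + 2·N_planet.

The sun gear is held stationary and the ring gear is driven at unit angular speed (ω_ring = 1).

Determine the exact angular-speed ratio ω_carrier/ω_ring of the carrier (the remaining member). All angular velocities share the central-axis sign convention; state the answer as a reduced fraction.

47/60

N_ring = 13 + 2·17 = 47
13(ω_s−ω_c) = −47(ω_r−ω_c),  ω_s=0, ω_r=1
13(0−ω_c) = −47(1−ω_c)  ⇒  60ω_c = 47  ⇒  ω_c = 47/60
ω_c/ω_r = 47/60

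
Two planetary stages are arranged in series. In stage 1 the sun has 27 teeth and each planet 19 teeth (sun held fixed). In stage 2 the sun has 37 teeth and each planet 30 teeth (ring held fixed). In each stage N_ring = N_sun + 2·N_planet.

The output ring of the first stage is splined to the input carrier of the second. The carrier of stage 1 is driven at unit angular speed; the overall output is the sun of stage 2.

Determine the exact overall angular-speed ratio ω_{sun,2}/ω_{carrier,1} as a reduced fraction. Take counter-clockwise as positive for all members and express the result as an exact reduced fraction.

12328/2405

Stage 1: N_ring = 27 + 2·19 = 65
Stage 1: 27(ω_s−ω_c) = −65(ω_r−ω_c),  ω_s=0, ω_c=1
Stage 1: ω_r = 1 − (27/65)(0−1) = 92/65
  ⇒ ω_r¹/ω_c¹ = 92/65
Stage 2: N_ring = 37 + 2·30 = 97
Stage 2: 37(ω_s−ω_c) = −97(ω_r−ω_c),  ω_r=0, ω_c=1
Stage 2: ω_s = 1 − (97/37)(0−1) = 134/37
  ⇒ ω_s²/ω_c² = 134/37
Coupling ω_c² = ω_r¹ ⇒ overall = 92/65 × 134/37 = 12328/2405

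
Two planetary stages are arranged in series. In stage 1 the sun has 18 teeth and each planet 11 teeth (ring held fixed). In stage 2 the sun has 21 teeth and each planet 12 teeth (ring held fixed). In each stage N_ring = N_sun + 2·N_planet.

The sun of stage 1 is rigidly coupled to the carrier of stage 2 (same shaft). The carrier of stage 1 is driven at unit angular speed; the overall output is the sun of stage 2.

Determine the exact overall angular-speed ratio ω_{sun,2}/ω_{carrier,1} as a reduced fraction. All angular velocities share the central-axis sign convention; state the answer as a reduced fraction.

638/63

Stage 1: N_ring = 18 + 2·11 = 40
Stage 1: 18(ω_s−ω_c) = −40(ω_r−ω_c),  ω_r=0, ω_c=1
Stage 1: ω_s = 1 − (40/18)(0−1) = 29/9
  ⇒ ω_s¹/ω_c¹ = 29/9
Stage 2: N_ring = 21 + 2·12 = 45
Stage 2: 21(ω_s−ω_c) = −45(ω_r−ω_c),  ω_r=0, ω_c=1
Stage 2: ω_s = 1 − (45/21)(0−1) = 22/7
  ⇒ ω_s²/ω_c² = 22/7
Coupling ω_c² = ω_s¹ ⇒ overall = 29/9 × 22/7 = 638/63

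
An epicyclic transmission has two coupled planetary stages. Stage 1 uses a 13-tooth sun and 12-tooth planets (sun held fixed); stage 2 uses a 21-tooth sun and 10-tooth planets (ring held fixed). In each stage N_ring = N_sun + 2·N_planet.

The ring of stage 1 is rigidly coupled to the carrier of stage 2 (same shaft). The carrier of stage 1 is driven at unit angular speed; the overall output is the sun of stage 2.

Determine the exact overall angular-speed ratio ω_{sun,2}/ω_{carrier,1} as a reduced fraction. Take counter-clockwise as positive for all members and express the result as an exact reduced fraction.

Stage 1: N_ring = 13 + 2·12 = 37
Stage 1: 13(ω_s−ω_c) = −37(ω_r−ω_c),  ω_s=0, ω_c=1
Stage 1: ω_r = 1 − (13/37)(0−1) = 50/37
  ⇒ ω_r¹/ω_c¹ = 50/37
Stage 2: N_ring = 21 + 2·10 = 41
Stage 2: 21(ω_s−ω_c) = −41(ω_r−ω_c),  ω_r=0, ω_c=1
Stage 2: ω_s = 1 − (41/21)(0−1) = 62/21
  ⇒ ω_s²/ω_c² = 62/21
Coupling ω_c² = ω_r¹ ⇒ overall = 50/37 × 62/21 = 3100/777

3100/777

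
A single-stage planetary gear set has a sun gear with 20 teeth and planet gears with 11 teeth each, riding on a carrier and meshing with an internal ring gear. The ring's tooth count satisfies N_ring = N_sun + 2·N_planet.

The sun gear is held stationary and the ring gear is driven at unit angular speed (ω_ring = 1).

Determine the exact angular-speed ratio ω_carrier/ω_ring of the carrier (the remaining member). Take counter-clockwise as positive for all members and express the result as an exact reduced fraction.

21/31

N_ring = 20 + 2·11 = 42
20(ω_s−ω_c) = −42(ω_r−ω_c),  ω_s=0, ω_r=1
20(0−ω_c) = −42(1−ω_c)  ⇒  62ω_c = 42  ⇒  ω_c = 21/31
ω_c/ω_r = 21/31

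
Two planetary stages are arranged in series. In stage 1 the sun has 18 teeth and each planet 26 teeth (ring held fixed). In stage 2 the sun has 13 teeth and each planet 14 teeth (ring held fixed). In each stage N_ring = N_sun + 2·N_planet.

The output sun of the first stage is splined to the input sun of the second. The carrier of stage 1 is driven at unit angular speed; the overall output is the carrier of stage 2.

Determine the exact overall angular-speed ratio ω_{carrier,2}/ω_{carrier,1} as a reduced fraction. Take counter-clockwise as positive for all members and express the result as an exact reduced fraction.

Stage 1: N_ring = 18 + 2·26 = 70
Stage 1: 18(ω_s−ω_c) = −70(ω_r−ω_c),  ω_r=0, ω_c=1
Stage 1: ω_s = 1 − (70/18)(0−1) = 44/9
  ⇒ ω_s¹/ω_c¹ = 44/9
Stage 2: N_ring = 13 + 2·14 = 41
Stage 2: 13(ω_s−ω_c) = −41(ω_r−ω_c),  ω_r=0, ω_s=1
Stage 2: 13(1−ω_c) = −41(0−ω_c)  ⇒  54ω_c = 13  ⇒  ω_c = 13/54
  ⇒ ω_c²/ω_s² = 13/54
Coupling ω_s² = ω_s¹ ⇒ overall = 44/9 × 13/54 = 286/243

286/243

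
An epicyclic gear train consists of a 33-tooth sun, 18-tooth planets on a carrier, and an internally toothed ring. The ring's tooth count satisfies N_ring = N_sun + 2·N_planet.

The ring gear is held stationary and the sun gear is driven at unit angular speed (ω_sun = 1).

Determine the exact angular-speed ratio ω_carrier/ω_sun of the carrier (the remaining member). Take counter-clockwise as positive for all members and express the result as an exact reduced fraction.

11/34

N_ring = 33 + 2·18 = 69
33(ω_s−ω_c) = −69(ω_r−ω_c),  ω_r=0, ω_s=1
33(1−ω_c) = −69(0−ω_c)  ⇒  102ω_c = 33  ⇒  ω_c = 11/34
ω_c/ω_s = 11/34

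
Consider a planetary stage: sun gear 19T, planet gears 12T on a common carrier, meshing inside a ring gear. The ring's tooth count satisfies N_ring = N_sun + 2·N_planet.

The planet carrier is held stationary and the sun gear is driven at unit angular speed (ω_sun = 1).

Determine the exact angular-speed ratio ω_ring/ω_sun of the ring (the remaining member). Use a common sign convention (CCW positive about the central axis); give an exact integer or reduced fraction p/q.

-19/43

N_ring = 19 + 2·12 = 43
19(ω_s−ω_c) = −43(ω_r−ω_c),  ω_c=0, ω_s=1
ω_r = 0 − (19/43)(1−0) = -19/43
ω_r/ω_s = -19/43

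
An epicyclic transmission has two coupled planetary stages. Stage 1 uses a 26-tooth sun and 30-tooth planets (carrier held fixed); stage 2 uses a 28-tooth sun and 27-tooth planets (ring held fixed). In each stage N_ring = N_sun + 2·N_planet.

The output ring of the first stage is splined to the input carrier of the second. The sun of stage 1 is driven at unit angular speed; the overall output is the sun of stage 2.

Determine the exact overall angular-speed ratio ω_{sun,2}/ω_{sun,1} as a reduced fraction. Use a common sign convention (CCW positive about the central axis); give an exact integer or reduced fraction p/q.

Stage 1: N_ring = 26 + 2·30 = 86
Stage 1: 26(ω_s−ω_c) = −86(ω_r−ω_c),  ω_c=0, ω_s=1
Stage 1: ω_r = 0 − (26/86)(1−0) = -13/43
  ⇒ ω_r¹/ω_s¹ = -13/43
Stage 2: N_ring = 28 + 2·27 = 82
Stage 2: 28(ω_s−ω_c) = −82(ω_r−ω_c),  ω_r=0, ω_c=1
Stage 2: ω_s = 1 − (82/28)(0−1) = 55/14
  ⇒ ω_s²/ω_c² = 55/14
Coupling ω_c² = ω_r¹ ⇒ overall = -13/43 × 55/14 = -715/602

-715/602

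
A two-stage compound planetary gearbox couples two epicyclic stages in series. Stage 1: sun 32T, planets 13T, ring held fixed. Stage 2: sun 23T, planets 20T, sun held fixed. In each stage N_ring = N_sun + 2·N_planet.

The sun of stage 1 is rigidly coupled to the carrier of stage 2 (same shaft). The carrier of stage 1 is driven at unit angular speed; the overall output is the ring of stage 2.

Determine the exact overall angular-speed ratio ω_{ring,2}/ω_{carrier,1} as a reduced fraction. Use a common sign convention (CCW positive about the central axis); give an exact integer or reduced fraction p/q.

Stage 1: N_ring = 32 + 2·13 = 58
Stage 1: 32(ω_s−ω_c) = −58(ω_r−ω_c),  ω_r=0, ω_c=1
Stage 1: ω_s = 1 − (58/32)(0−1) = 45/16
  ⇒ ω_s¹/ω_c¹ = 45/16
Stage 2: N_ring = 23 + 2·20 = 63
Stage 2: 23(ω_s−ω_c) = −63(ω_r−ω_c),  ω_s=0, ω_c=1
Stage 2: ω_r = 1 − (23/63)(0−1) = 86/63
  ⇒ ω_r²/ω_c² = 86/63
Coupling ω_c² = ω_s¹ ⇒ overall = 45/16 × 86/63 = 215/56

215/56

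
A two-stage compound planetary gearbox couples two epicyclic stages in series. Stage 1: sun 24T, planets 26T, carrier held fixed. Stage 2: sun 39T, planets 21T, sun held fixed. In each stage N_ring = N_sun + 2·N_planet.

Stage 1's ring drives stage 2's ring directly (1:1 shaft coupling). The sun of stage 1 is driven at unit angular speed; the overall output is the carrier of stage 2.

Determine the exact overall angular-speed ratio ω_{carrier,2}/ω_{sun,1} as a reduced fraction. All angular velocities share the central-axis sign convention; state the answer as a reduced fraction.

-81/380

Stage 1: N_ring = 24 + 2·26 = 76
Stage 1: 24(ω_s−ω_c) = −76(ω_r−ω_c),  ω_c=0, ω_s=1
Stage 1: ω_r = 0 − (24/76)(1−0) = -6/19
  ⇒ ω_r¹/ω_s¹ = -6/19
Stage 2: N_ring = 39 + 2·21 = 81
Stage 2: 39(ω_s−ω_c) = −81(ω_r−ω_c),  ω_s=0, ω_r=1
Stage 2: 39(0−ω_c) = −81(1−ω_c)  ⇒  120ω_c = 81  ⇒  ω_c = 27/40
  ⇒ ω_c²/ω_r² = 27/40
Coupling ω_r² = ω_r¹ ⇒ overall = -6/19 × 27/40 = -81/380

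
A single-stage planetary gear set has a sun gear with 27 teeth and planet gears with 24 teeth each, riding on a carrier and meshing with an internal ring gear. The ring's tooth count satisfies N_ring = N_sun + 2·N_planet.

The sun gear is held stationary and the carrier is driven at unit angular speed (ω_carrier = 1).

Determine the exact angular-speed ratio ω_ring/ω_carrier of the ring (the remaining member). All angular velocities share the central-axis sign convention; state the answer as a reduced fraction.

34/25

N_ring = 27 + 2·24 = 75
27(ω_s−ω_c) = −75(ω_r−ω_c),  ω_s=0, ω_c=1
ω_r = 1 − (27/75)(0−1) = 34/25
ω_r/ω_c = 34/25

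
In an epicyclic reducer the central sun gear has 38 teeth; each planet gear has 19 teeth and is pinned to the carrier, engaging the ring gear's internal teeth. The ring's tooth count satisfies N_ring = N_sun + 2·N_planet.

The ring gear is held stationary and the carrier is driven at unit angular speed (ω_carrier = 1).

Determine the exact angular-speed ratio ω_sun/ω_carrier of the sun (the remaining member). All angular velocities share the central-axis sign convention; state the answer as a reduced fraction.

N_ring = 38 + 2·19 = 76
38(ω_s−ω_c) = −76(ω_r−ω_c),  ω_r=0, ω_c=1
ω_s = 1 − (76/38)(0−1) = 3
ω_s/ω_c = 3

3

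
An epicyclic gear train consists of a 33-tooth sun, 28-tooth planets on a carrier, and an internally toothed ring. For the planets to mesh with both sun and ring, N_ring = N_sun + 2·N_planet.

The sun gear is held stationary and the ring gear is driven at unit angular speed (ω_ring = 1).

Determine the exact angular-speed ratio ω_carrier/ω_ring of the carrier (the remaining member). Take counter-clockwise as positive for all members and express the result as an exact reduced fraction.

89/122

N_ring = 33 + 2·28 = 89
33(ω_s−ω_c) = −89(ω_r−ω_c),  ω_s=0, ω_r=1
33(0−ω_c) = −89(1−ω_c)  ⇒  122ω_c = 89  ⇒  ω_c = 89/122
ω_c/ω_r = 89/122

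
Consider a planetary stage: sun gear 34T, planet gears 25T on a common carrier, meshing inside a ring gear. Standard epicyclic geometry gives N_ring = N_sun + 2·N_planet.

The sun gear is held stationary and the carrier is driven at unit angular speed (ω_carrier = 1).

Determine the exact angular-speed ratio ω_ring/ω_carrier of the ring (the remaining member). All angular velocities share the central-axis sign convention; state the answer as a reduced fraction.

59/42

N_ring = 34 + 2·25 = 84
34(ω_s−ω_c) = −84(ω_r−ω_c),  ω_s=0, ω_c=1
ω_r = 1 − (34/84)(0−1) = 59/42
ω_r/ω_c = 59/42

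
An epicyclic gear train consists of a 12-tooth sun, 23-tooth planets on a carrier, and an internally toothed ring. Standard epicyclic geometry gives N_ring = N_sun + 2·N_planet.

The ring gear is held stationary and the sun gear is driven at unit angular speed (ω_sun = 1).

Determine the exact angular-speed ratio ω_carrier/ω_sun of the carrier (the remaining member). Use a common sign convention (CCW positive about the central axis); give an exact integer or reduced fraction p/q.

N_ring = 12 + 2·23 = 58
12(ω_s−ω_c) = −58(ω_r−ω_c),  ω_r=0, ω_s=1
12(1−ω_c) = −58(0−ω_c)  ⇒  70ω_c = 12  ⇒  ω_c = 6/35
ω_c/ω_s = 6/35

6/35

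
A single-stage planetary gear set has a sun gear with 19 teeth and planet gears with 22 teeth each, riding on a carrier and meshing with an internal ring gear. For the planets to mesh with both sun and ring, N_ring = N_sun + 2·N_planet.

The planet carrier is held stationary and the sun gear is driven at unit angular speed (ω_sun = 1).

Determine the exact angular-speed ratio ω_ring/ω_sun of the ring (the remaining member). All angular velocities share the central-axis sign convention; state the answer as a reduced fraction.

-19/63

N_ring = 19 + 2·22 = 63
19(ω_s−ω_c) = −63(ω_r−ω_c),  ω_c=0, ω_s=1
ω_r = 0 − (19/63)(1−0) = -19/63
ω_r/ω_s = -19/63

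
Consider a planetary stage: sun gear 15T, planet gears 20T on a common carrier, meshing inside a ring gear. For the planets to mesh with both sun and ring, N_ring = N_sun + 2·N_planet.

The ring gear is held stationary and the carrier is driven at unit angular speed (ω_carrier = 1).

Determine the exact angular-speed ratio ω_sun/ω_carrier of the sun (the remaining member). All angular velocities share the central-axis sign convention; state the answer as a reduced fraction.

14/3

N_ring = 15 + 2·20 = 55
15(ω_s−ω_c) = −55(ω_r−ω_c),  ω_r=0, ω_c=1
ω_s = 1 − (55/15)(0−1) = 14/3
ω_s/ω_c = 14/3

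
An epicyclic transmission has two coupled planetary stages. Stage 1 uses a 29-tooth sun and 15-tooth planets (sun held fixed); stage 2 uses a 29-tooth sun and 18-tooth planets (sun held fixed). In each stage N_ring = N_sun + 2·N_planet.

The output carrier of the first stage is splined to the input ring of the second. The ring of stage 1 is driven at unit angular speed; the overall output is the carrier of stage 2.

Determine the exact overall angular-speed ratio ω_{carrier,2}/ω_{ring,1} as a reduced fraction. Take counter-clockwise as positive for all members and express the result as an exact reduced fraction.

Stage 1: N_ring = 29 + 2·15 = 59
Stage 1: 29(ω_s−ω_c) = −59(ω_r−ω_c),  ω_s=0, ω_r=1
Stage 1: 29(0−ω_c) = −59(1−ω_c)  ⇒  88ω_c = 59  ⇒  ω_c = 59/88
  ⇒ ω_c¹/ω_r¹ = 59/88
Stage 2: N_ring = 29 + 2·18 = 65
Stage 2: 29(ω_s−ω_c) = −65(ω_r−ω_c),  ω_s=0, ω_r=1
Stage 2: 29(0−ω_c) = −65(1−ω_c)  ⇒  94ω_c = 65  ⇒  ω_c = 65/94
  ⇒ ω_c²/ω_r² = 65/94
Coupling ω_r² = ω_c¹ ⇒ overall = 59/88 × 65/94 = 3835/8272

3835/8272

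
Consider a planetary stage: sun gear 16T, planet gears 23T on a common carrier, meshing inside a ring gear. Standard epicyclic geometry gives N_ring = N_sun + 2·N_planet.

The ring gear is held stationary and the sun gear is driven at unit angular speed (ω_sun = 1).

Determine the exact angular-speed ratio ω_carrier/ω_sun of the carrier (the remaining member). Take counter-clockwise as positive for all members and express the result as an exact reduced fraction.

N_ring = 16 + 2·23 = 62
16(ω_s−ω_c) = −62(ω_r−ω_c),  ω_r=0, ω_s=1
16(1−ω_c) = −62(0−ω_c)  ⇒  78ω_c = 16  ⇒  ω_c = 8/39
ω_c/ω_s = 8/39

8/39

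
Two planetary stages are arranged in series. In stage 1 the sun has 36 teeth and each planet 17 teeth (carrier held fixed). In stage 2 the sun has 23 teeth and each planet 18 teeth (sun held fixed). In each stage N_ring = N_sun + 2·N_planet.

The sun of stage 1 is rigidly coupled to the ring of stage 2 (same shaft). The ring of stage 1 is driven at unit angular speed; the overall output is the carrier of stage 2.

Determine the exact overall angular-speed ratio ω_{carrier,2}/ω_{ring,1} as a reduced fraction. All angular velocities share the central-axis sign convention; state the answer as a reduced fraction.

-2065/1476

Stage 1: N_ring = 36 + 2·17 = 70
Stage 1: 36(ω_s−ω_c) = −70(ω_r−ω_c),  ω_c=0, ω_r=1
Stage 1: ω_s = 0 − (70/36)(1−0) = -35/18
  ⇒ ω_s¹/ω_r¹ = -35/18
Stage 2: N_ring = 23 + 2·18 = 59
Stage 2: 23(ω_s−ω_c) = −59(ω_r−ω_c),  ω_s=0, ω_r=1
Stage 2: 23(0−ω_c) = −59(1−ω_c)  ⇒  82ω_c = 59  ⇒  ω_c = 59/82
  ⇒ ω_c²/ω_r² = 59/82
Coupling ω_r² = ω_s¹ ⇒ overall = -35/18 × 59/82 = -2065/1476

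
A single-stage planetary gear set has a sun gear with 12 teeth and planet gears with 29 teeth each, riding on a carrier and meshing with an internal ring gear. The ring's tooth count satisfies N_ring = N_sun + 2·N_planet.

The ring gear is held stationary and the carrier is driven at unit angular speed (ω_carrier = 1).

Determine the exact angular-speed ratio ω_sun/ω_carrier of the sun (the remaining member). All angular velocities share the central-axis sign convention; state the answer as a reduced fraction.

N_ring = 12 + 2·29 = 70
12(ω_s−ω_c) = −70(ω_r−ω_c),  ω_r=0, ω_c=1
ω_s = 1 − (70/12)(0−1) = 41/6
ω_s/ω_c = 41/6

41/6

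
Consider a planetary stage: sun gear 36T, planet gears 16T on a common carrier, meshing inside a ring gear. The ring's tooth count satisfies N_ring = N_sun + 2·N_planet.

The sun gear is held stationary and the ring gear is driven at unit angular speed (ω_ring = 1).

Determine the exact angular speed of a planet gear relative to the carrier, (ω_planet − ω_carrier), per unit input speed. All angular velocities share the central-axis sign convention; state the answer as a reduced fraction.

N_ring = 36 + 2·16 = 68
36(ω_s−ω_c) = −68(ω_r−ω_c),  ω_s=0, ω_r=1
36(0−ω_c) = −68(1−ω_c)  ⇒  104ω_c = 68  ⇒  ω_c = 17/26
sun–planet: 36·(0−17/26) = −16·(ω_p−ω_c)  ⇒  ω_p−ω_c = −(36/16)·(-17/26) = 153/104

153/104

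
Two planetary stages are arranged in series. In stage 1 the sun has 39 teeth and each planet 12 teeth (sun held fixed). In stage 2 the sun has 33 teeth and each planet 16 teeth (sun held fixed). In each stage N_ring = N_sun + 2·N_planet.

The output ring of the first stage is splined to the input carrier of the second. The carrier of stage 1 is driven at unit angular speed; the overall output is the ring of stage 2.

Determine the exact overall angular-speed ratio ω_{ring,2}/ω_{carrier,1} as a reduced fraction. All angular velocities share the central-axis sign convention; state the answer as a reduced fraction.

476/195

Stage 1: N_ring = 39 + 2·12 = 63
Stage 1: 39(ω_s−ω_c) = −63(ω_r−ω_c),  ω_s=0, ω_c=1
Stage 1: ω_r = 1 − (39/63)(0−1) = 34/21
  ⇒ ω_r¹/ω_c¹ = 34/21
Stage 2: N_ring = 33 + 2·16 = 65
Stage 2: 33(ω_s−ω_c) = −65(ω_r−ω_c),  ω_s=0, ω_c=1
Stage 2: ω_r = 1 − (33/65)(0−1) = 98/65
  ⇒ ω_r²/ω_c² = 98/65
Coupling ω_c² = ω_r¹ ⇒ overall = 34/21 × 98/65 = 476/195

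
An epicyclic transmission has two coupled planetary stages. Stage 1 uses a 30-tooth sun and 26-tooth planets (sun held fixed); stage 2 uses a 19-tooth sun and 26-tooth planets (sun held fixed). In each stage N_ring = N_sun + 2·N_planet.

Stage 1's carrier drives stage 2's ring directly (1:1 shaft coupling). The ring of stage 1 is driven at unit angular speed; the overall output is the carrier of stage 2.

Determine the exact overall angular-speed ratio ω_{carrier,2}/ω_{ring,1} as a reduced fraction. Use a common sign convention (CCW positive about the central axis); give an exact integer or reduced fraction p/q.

Stage 1: N_ring = 30 + 2·26 = 82
Stage 1: 30(ω_s−ω_c) = −82(ω_r−ω_c),  ω_s=0, ω_r=1
Stage 1: 30(0−ω_c) = −82(1−ω_c)  ⇒  112ω_c = 82  ⇒  ω_c = 41/56
  ⇒ ω_c¹/ω_r¹ = 41/56
Stage 2: N_ring = 19 + 2·26 = 71
Stage 2: 19(ω_s−ω_c) = −71(ω_r−ω_c),  ω_s=0, ω_r=1
Stage 2: 19(0−ω_c) = −71(1−ω_c)  ⇒  90ω_c = 71  ⇒  ω_c = 71/90
  ⇒ ω_c²/ω_r² = 71/90
Coupling ω_r² = ω_c¹ ⇒ overall = 41/56 × 71/90 = 2911/5040

2911/5040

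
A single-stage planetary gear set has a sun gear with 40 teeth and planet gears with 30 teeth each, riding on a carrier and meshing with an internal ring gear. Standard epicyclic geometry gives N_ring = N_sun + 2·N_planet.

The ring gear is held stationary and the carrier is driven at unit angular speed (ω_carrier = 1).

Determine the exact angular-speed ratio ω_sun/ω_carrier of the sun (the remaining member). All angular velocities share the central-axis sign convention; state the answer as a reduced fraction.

7/2

N_ring = 40 + 2·30 = 100
40(ω_s−ω_c) = −100(ω_r−ω_c),  ω_r=0, ω_c=1
ω_s = 1 − (100/40)(0−1) = 7/2
ω_s/ω_c = 7/2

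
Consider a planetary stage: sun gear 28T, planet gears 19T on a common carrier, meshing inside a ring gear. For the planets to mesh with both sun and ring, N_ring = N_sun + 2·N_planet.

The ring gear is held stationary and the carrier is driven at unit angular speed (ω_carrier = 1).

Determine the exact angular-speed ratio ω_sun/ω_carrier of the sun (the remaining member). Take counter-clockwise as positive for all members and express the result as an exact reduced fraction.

N_ring = 28 + 2·19 = 66
28(ω_s−ω_c) = −66(ω_r−ω_c),  ω_r=0, ω_c=1
ω_s = 1 − (66/28)(0−1) = 47/14
ω_s/ω_c = 47/14

47/14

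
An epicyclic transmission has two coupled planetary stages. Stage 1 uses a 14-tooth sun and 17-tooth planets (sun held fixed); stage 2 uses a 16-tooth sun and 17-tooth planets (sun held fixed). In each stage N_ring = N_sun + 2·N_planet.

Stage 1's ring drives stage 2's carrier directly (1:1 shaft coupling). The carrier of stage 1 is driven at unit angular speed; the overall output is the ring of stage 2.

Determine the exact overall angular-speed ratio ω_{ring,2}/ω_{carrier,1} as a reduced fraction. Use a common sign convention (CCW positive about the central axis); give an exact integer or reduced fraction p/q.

341/200

Stage 1: N_ring = 14 + 2·17 = 48
Stage 1: 14(ω_s−ω_c) = −48(ω_r−ω_c),  ω_s=0, ω_c=1
Stage 1: ω_r = 1 − (14/48)(0−1) = 31/24
  ⇒ ω_r¹/ω_c¹ = 31/24
Stage 2: N_ring = 16 + 2·17 = 50
Stage 2: 16(ω_s−ω_c) = −50(ω_r−ω_c),  ω_s=0, ω_c=1
Stage 2: ω_r = 1 − (16/50)(0−1) = 33/25
  ⇒ ω_r²/ω_c² = 33/25
Coupling ω_c² = ω_r¹ ⇒ overall = 31/24 × 33/25 = 341/200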